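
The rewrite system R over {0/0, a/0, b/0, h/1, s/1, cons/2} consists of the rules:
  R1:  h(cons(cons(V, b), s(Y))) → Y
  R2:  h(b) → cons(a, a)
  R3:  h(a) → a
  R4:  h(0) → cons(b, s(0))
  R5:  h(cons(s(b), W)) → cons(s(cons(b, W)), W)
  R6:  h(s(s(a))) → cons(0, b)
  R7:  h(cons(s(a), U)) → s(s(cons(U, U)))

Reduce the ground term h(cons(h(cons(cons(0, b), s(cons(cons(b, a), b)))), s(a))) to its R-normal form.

1. h(cons(h(cons(cons(0, b), s(cons(cons(b, a), b)))), s(a)))  →  h(cons(cons(cons(b, a), b), s(a)))   [R1 at 1.1]
2. h(cons(cons(cons(b, a), b), s(a)))  →  a   [R1 at ε]

a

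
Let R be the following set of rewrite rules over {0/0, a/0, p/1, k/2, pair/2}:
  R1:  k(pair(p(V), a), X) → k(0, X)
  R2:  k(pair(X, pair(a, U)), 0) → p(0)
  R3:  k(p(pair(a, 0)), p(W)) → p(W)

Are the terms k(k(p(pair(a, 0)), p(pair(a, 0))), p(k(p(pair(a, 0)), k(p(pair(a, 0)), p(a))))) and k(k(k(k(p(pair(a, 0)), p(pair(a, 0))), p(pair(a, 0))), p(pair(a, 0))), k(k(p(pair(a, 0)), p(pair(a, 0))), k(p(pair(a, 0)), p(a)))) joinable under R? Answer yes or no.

no — NF(t₁) = p(p(a)), NF(t₂) = p(a)

Reduce t₁ = k(k(p(pair(a, 0)), p(pair(a, 0))), p(k(p(pair(a, 0)), k(p(pair(a, 0)), p(a))))):
1. k(k(p(pair(a, 0)), p(pair(a, 0))), p(k(p(pair(a, 0)), k(p(pair(a, 0)), p(a)))))  →  k(p(pair(a, 0)), p(k(p(pair(a, 0)), k(p(pair(a, 0)), p(a)))))   [R3 at 1]
2. k(p(pair(a, 0)), p(k(p(pair(a, 0)), k(p(pair(a, 0)), p(a)))))  →  p(k(p(pair(a, 0)), k(p(pair(a, 0)), p(a))))   [R3 at ε]
3. p(k(p(pair(a, 0)), k(p(pair(a, 0)), p(a))))  →  p(k(p(pair(a, 0)), p(a)))   [R3 at 1.2]
4. p(k(p(pair(a, 0)), p(a)))  →  p(p(a))   [R3 at 1]

Reduce t₂ = k(k(k(k(p(pair(a, 0)), p(pair(a, 0))), p(pair(a, 0))), p(pair(a, 0))), k(k(p(pair(a, 0)), p(pair(a, 0))), k(p(pair(a, 0)), p(a)))):
1. k(k(k(k(p(pair(a, 0)), p(pair(a, 0))), p(pair(a, 0))), p(pair(a, 0))), k(k(p(pair(a, 0)), p(pair(a, 0))), k(p(pair(a, 0)), p(a))))  →  k(k(k(p(pair(a, 0)), p(pair(a, 0))), p(pair(a, 0))), k(k(p(pair(a, 0)), p(pair(a, 0))), k(p(pair(a, 0)), p(a))))   [R3 at 1.1.1]
2. k(k(k(p(pair(a, 0)), p(pair(a, 0))), p(pair(a, 0))), k(k(p(pair(a, 0)), p(pair(a, 0))), k(p(pair(a, 0)), p(a))))  →  k(k(p(pair(a, 0)), p(pair(a, 0))), k(k(p(pair(a, 0)), p(pair(a, 0))), k(p(pair(a, 0)), p(a))))   [R3 at 1.1]
3. k(k(p(pair(a, 0)), p(pair(a, 0))), k(k(p(pair(a, 0)), p(pair(a, 0))), k(p(pair(a, 0)), p(a))))  →  k(p(pair(a, 0)), k(k(p(pair(a, 0)), p(pair(a, 0))), k(p(pair(a, 0)), p(a))))   [R3 at 1]
4. k(p(pair(a, 0)), k(k(p(pair(a, 0)), p(pair(a, 0))), k(p(pair(a, 0)), p(a))))  →  k(p(pair(a, 0)), k(p(pair(a, 0)), k(p(pair(a, 0)), p(a))))   [R3 at 2.1]
5. k(p(pair(a, 0)), k(p(pair(a, 0)), k(p(pair(a, 0)), p(a))))  →  k(p(pair(a, 0)), k(p(pair(a, 0)), p(a)))   [R3 at 2.2]
6. k(p(pair(a, 0)), k(p(pair(a, 0)), p(a)))  →  k(p(pair(a, 0)), p(a))   [R3 at 2]
7. k(p(pair(a, 0)), p(a))  →  p(a)   [R3 at ε]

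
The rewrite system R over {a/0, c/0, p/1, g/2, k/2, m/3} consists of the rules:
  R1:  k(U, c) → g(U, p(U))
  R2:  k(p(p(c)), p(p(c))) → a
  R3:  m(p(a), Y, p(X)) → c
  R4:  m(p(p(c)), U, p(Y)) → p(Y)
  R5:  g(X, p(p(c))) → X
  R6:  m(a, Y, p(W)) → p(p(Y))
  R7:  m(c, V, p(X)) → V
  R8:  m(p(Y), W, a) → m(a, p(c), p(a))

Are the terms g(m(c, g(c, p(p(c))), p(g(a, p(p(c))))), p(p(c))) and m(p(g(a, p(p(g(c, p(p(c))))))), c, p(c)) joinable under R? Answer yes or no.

Reduce t₁ = g(m(c, g(c, p(p(c))), p(g(a, p(p(c))))), p(p(c))):
1. g(m(c, g(c, p(p(c))), p(g(a, p(p(c))))), p(p(c)))  →  m(c, g(c, p(p(c))), p(g(a, p(p(c)))))   [R5 at ε]
2. m(c, g(c, p(p(c))), p(g(a, p(p(c)))))  →  g(c, p(p(c)))   [R7 at ε]
3. g(c, p(p(c)))  →  c   [R5 at ε]

Reduce t₂ = m(p(g(a, p(p(g(c, p(p(c))))))), c, p(c)):
1. m(p(g(a, p(p(g(c, p(p(c))))))), c, p(c))  →  m(p(g(a, p(p(c)))), c, p(c))   [R5 at 1.1.2.1.1]
2. m(p(g(a, p(p(c)))), c, p(c))  →  m(p(a), c, p(c))   [R5 at 1.1]
3. m(p(a), c, p(c))  →  c   [R3 at ε]

yes — NF(t₁) = c, NF(t₂) = c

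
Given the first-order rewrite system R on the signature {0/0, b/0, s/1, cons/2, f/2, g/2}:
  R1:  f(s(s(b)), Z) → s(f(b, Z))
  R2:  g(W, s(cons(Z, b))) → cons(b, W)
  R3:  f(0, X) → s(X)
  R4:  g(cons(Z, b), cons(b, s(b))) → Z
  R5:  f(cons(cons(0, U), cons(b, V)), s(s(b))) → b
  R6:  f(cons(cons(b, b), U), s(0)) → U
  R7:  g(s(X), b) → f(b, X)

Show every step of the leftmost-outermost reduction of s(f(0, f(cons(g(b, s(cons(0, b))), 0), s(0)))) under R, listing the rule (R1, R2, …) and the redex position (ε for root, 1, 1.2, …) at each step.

1. s(f(0, f(cons(g(b, s(cons(0, b))), 0), s(0))))  →  s(s(f(cons(g(b, s(cons(0, b))), 0), s(0))))   [R3 at 1]
2. s(s(f(cons(g(b, s(cons(0, b))), 0), s(0))))  →  s(s(f(cons(cons(b, b), 0), s(0))))   [R2 at 1.1.1.1]
3. s(s(f(cons(cons(b, b), 0), s(0))))  →  s(s(0))   [R6 at 1.1]

s(s(0))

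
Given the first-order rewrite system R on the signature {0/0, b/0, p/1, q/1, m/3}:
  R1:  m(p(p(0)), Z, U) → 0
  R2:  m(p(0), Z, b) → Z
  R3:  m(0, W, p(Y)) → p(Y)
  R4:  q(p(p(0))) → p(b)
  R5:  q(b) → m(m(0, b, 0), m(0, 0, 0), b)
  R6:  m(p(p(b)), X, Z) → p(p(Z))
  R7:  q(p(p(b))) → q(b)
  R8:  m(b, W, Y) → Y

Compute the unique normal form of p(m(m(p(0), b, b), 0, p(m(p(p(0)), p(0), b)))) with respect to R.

1. p(m(m(p(0), b, b), 0, p(m(p(p(0)), p(0), b))))  →  p(m(b, 0, p(m(p(p(0)), p(0), b))))   [R2 at 1.1]
2. p(m(b, 0, p(m(p(p(0)), p(0), b))))  →  p(p(m(p(p(0)), p(0), b)))   [R8 at 1]
3. p(p(m(p(p(0)), p(0), b)))  →  p(p(0))   [R1 at 1.1]

p(p(0))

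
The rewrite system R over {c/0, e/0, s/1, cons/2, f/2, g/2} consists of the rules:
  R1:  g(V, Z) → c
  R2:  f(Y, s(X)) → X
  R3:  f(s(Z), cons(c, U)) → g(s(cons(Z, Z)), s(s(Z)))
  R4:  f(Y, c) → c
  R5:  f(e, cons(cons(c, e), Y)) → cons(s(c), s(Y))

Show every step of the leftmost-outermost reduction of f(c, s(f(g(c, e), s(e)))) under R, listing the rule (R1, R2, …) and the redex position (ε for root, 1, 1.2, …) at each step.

e

1. f(c, s(f(g(c, e), s(e))))  →  f(g(c, e), s(e))   [R2 at ε]
2. f(g(c, e), s(e))  →  e   [R2 at ε]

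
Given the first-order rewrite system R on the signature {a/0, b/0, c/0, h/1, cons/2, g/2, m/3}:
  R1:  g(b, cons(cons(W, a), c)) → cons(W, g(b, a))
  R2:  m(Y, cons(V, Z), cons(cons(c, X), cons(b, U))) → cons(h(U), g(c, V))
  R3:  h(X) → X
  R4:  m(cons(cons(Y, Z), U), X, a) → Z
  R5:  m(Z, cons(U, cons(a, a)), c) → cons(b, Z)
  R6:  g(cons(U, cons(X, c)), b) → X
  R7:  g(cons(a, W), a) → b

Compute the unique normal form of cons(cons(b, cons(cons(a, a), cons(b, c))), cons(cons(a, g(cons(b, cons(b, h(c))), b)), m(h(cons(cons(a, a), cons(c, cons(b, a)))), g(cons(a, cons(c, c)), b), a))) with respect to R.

cons(cons(b, cons(cons(a, a), cons(b, c))), cons(cons(a, b), a))

1. cons(cons(b, cons(cons(a, a), cons(b, c))), cons(cons(a, g(cons(b, cons(b, h(c))), b)), m(h(cons(cons(a, a), cons(c, cons(b, a)))), g(cons(a, cons(c, c)), b), a)))  →  cons(cons(b, cons(cons(a, a), cons(b, c))), cons(cons(a, g(cons(b, cons(b, c)), b)), m(h(cons(cons(a, a), cons(c, cons(b, a)))), g(cons(a, cons(c, c)), b), a)))   [R3 at 2.1.2.1.2.2]
2. cons(cons(b, cons(cons(a, a), cons(b, c))), cons(cons(a, g(cons(b, cons(b, c)), b)), m(h(cons(cons(a, a), cons(c, cons(b, a)))), g(cons(a, cons(c, c)), b), a)))  →  cons(cons(b, cons(cons(a, a), cons(b, c))), cons(cons(a, b), m(h(cons(cons(a, a), cons(c, cons(b, a)))), g(cons(a, cons(c, c)), b), a)))   [R6 at 2.1.2]
3. cons(cons(b, cons(cons(a, a), cons(b, c))), cons(cons(a, b), m(h(cons(cons(a, a), cons(c, cons(b, a)))), g(cons(a, cons(c, c)), b), a)))  →  cons(cons(b, cons(cons(a, a), cons(b, c))), cons(cons(a, b), m(cons(cons(a, a), cons(c, cons(b, a))), g(cons(a, cons(c, c)), b), a)))   [R3 at 2.2.1]
4. cons(cons(b, cons(cons(a, a), cons(b, c))), cons(cons(a, b), m(cons(cons(a, a), cons(c, cons(b, a))), g(cons(a, cons(c, c)), b), a)))  →  cons(cons(b, cons(cons(a, a), cons(b, c))), cons(cons(a, b), a))   [R4 at 2.2]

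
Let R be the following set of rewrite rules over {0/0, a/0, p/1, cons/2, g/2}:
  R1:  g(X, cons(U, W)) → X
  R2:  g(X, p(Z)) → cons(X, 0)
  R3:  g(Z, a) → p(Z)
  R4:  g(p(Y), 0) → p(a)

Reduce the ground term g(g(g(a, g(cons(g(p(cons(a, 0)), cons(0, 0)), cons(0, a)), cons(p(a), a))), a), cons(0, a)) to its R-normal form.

1. g(g(g(a, g(cons(g(p(cons(a, 0)), cons(0, 0)), cons(0, a)), cons(p(a), a))), a), cons(0, a))  →  g(g(a, g(cons(g(p(cons(a, 0)), cons(0, 0)), cons(0, a)), cons(p(a), a))), a)   [R1 at ε]
2. g(g(a, g(cons(g(p(cons(a, 0)), cons(0, 0)), cons(0, a)), cons(p(a), a))), a)  →  p(g(a, g(cons(g(p(cons(a, 0)), cons(0, 0)), cons(0, a)), cons(p(a), a))))   [R3 at ε]
3. p(g(a, g(cons(g(p(cons(a, 0)), cons(0, 0)), cons(0, a)), cons(p(a), a))))  →  p(g(a, cons(g(p(cons(a, 0)), cons(0, 0)), cons(0, a))))   [R1 at 1.2]
4. p(g(a, cons(g(p(cons(a, 0)), cons(0, 0)), cons(0, a))))  →  p(a)   [R1 at 1]

p(a)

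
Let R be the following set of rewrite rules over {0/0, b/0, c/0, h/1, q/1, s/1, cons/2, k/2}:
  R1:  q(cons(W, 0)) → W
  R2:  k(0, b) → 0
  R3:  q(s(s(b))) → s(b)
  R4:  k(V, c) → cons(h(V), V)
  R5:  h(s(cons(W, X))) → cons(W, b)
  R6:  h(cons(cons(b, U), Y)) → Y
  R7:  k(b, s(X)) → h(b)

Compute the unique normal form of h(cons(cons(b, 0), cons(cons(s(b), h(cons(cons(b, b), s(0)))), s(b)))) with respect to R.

cons(cons(s(b), s(0)), s(b))

1. h(cons(cons(b, 0), cons(cons(s(b), h(cons(cons(b, b), s(0)))), s(b))))  →  cons(cons(s(b), h(cons(cons(b, b), s(0)))), s(b))   [R6 at ε]
2. cons(cons(s(b), h(cons(cons(b, b), s(0)))), s(b))  →  cons(cons(s(b), s(0)), s(b))   [R6 at 1.2]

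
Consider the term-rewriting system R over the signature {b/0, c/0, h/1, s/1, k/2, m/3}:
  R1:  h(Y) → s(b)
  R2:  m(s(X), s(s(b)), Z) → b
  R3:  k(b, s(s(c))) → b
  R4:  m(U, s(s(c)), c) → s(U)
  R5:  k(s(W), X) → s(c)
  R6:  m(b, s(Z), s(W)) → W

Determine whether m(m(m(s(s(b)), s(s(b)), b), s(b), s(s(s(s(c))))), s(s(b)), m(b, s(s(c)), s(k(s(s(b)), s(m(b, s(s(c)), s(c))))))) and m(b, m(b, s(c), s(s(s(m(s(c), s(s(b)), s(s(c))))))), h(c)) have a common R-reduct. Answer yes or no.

yes — NF(t₁) = b, NF(t₂) = b

Reduce t₁ = m(m(m(s(s(b)), s(s(b)), b), s(b), s(s(s(s(c))))), s(s(b)), m(b, s(s(c)), s(k(s(s(b)), s(m(b, s(s(c)), s(c))))))):
1. m(m(m(s(s(b)), s(s(b)), b), s(b), s(s(s(s(c))))), s(s(b)), m(b, s(s(c)), s(k(s(s(b)), s(m(b, s(s(c)), s(c)))))))  →  m(m(b, s(b), s(s(s(s(c))))), s(s(b)), m(b, s(s(c)), s(k(s(s(b)), s(m(b, s(s(c)), s(c)))))))   [R2 at 1.1]
2. m(m(b, s(b), s(s(s(s(c))))), s(s(b)), m(b, s(s(c)), s(k(s(s(b)), s(m(b, s(s(c)), s(c)))))))  →  m(s(s(s(c))), s(s(b)), m(b, s(s(c)), s(k(s(s(b)), s(m(b, s(s(c)), s(c)))))))   [R6 at 1]
3. m(s(s(s(c))), s(s(b)), m(b, s(s(c)), s(k(s(s(b)), s(m(b, s(s(c)), s(c)))))))  →  b   [R2 at ε]

Reduce t₂ = m(b, m(b, s(c), s(s(s(m(s(c), s(s(b)), s(s(c))))))), h(c)):
1. m(b, m(b, s(c), s(s(s(m(s(c), s(s(b)), s(s(c))))))), h(c))  →  m(b, s(s(m(s(c), s(s(b)), s(s(c))))), h(c))   [R6 at 2]
2. m(b, s(s(m(s(c), s(s(b)), s(s(c))))), h(c))  →  m(b, s(s(b)), h(c))   [R2 at 2.1.1]
3. m(b, s(s(b)), h(c))  →  m(b, s(s(b)), s(b))   [R1 at 3]
4. m(b, s(s(b)), s(b))  →  b   [R6 at ε]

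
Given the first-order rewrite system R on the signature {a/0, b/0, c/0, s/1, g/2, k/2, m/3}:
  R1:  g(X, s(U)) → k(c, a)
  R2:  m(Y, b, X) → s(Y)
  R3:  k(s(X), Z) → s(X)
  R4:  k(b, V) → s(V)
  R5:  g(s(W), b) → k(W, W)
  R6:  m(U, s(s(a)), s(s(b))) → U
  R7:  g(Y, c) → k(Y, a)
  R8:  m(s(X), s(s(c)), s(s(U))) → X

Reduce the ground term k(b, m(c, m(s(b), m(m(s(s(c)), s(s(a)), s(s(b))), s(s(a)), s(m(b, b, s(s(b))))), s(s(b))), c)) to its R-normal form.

1. k(b, m(c, m(s(b), m(m(s(s(c)), s(s(a)), s(s(b))), s(s(a)), s(m(b, b, s(s(b))))), s(s(b))), c))  →  s(m(c, m(s(b), m(m(s(s(c)), s(s(a)), s(s(b))), s(s(a)), s(m(b, b, s(s(b))))), s(s(b))), c))   [R4 at ε]
2. s(m(c, m(s(b), m(m(s(s(c)), s(s(a)), s(s(b))), s(s(a)), s(m(b, b, s(s(b))))), s(s(b))), c))  →  s(m(c, m(s(b), m(s(s(c)), s(s(a)), s(m(b, b, s(s(b))))), s(s(b))), c))   [R6 at 1.2.2.1]
3. s(m(c, m(s(b), m(s(s(c)), s(s(a)), s(m(b, b, s(s(b))))), s(s(b))), c))  →  s(m(c, m(s(b), m(s(s(c)), s(s(a)), s(s(b))), s(s(b))), c))   [R2 at 1.2.2.3.1]
4. s(m(c, m(s(b), m(s(s(c)), s(s(a)), s(s(b))), s(s(b))), c))  →  s(m(c, m(s(b), s(s(c)), s(s(b))), c))   [R6 at 1.2.2]
5. s(m(c, m(s(b), s(s(c)), s(s(b))), c))  →  s(m(c, b, c))   [R8 at 1.2]
6. s(m(c, b, c))  →  s(s(c))   [R2 at 1]

s(s(c))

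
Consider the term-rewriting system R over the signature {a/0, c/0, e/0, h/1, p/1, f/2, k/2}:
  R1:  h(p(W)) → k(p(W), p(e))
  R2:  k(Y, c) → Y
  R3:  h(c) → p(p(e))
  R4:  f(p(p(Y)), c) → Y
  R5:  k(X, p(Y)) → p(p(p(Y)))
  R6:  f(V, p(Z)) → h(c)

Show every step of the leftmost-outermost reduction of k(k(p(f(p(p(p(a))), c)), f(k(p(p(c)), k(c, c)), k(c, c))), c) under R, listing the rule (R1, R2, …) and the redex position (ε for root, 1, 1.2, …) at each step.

1. k(k(p(f(p(p(p(a))), c)), f(k(p(p(c)), k(c, c)), k(c, c))), c)  →  k(p(f(p(p(p(a))), c)), f(k(p(p(c)), k(c, c)), k(c, c)))   [R2 at ε]
2. k(p(f(p(p(p(a))), c)), f(k(p(p(c)), k(c, c)), k(c, c)))  →  k(p(p(a)), f(k(p(p(c)), k(c, c)), k(c, c)))   [R4 at 1.1]
3. k(p(p(a)), f(k(p(p(c)), k(c, c)), k(c, c)))  →  k(p(p(a)), f(k(p(p(c)), c), k(c, c)))   [R2 at 2.1.2]
4. k(p(p(a)), f(k(p(p(c)), c), k(c, c)))  →  k(p(p(a)), f(p(p(c)), k(c, c)))   [R2 at 2.1]
5. k(p(p(a)), f(p(p(c)), k(c, c)))  →  k(p(p(a)), f(p(p(c)), c))   [R2 at 2.2]
6. k(p(p(a)), f(p(p(c)), c))  →  k(p(p(a)), c)   [R4 at 2]
7. k(p(p(a)), c)  →  p(p(a))   [R2 at ε]

p(p(a))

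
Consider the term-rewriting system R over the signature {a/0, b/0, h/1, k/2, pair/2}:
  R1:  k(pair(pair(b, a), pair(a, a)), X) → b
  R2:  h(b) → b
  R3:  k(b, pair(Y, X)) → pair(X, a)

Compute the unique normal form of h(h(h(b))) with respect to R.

b

1. h(h(h(b)))  →  h(h(b))   [R2 at 1.1]
2. h(h(b))  →  h(b)   [R2 at 1]
3. h(b)  →  b   [R2 at ε]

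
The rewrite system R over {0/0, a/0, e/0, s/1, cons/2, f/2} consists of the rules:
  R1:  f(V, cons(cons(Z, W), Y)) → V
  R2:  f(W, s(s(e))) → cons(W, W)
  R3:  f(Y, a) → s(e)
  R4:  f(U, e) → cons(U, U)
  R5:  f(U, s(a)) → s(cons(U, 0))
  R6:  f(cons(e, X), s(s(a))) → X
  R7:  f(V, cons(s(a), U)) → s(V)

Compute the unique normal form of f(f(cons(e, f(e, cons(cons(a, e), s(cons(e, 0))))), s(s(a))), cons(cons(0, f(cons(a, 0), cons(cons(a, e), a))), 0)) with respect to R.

e

1. f(f(cons(e, f(e, cons(cons(a, e), s(cons(e, 0))))), s(s(a))), cons(cons(0, f(cons(a, 0), cons(cons(a, e), a))), 0))  →  f(cons(e, f(e, cons(cons(a, e), s(cons(e, 0))))), s(s(a)))   [R1 at ε]
2. f(cons(e, f(e, cons(cons(a, e), s(cons(e, 0))))), s(s(a)))  →  f(e, cons(cons(a, e), s(cons(e, 0))))   [R6 at ε]
3. f(e, cons(cons(a, e), s(cons(e, 0))))  →  e   [R1 at ε]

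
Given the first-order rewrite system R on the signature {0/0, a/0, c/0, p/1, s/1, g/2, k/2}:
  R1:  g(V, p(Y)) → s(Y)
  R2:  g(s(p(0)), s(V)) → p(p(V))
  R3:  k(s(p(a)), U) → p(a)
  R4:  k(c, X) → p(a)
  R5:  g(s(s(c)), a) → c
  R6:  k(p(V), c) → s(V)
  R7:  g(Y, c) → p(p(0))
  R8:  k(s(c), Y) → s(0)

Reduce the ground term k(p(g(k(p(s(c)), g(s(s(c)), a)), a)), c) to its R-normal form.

1. k(p(g(k(p(s(c)), g(s(s(c)), a)), a)), c)  →  s(g(k(p(s(c)), g(s(s(c)), a)), a))   [R6 at ε]
2. s(g(k(p(s(c)), g(s(s(c)), a)), a))  →  s(g(k(p(s(c)), c), a))   [R5 at 1.1.2]
3. s(g(k(p(s(c)), c), a))  →  s(g(s(s(c)), a))   [R6 at 1.1]
4. s(g(s(s(c)), a))  →  s(c)   [R5 at 1]

s(c)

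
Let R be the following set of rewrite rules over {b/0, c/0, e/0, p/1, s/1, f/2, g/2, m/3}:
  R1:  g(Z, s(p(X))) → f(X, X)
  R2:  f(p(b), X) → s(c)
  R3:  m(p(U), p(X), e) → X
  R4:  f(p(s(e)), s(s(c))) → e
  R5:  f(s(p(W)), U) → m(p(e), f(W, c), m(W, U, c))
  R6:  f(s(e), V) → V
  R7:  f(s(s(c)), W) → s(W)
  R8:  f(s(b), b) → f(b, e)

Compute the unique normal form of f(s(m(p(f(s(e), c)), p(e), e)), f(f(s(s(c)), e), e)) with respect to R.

e

1. f(s(m(p(f(s(e), c)), p(e), e)), f(f(s(s(c)), e), e))  →  f(s(e), f(f(s(s(c)), e), e))   [R3 at 1.1]
2. f(s(e), f(f(s(s(c)), e), e))  →  f(f(s(s(c)), e), e)   [R6 at ε]
3. f(f(s(s(c)), e), e)  →  f(s(e), e)   [R7 at 1]
4. f(s(e), e)  →  e   [R6 at ε]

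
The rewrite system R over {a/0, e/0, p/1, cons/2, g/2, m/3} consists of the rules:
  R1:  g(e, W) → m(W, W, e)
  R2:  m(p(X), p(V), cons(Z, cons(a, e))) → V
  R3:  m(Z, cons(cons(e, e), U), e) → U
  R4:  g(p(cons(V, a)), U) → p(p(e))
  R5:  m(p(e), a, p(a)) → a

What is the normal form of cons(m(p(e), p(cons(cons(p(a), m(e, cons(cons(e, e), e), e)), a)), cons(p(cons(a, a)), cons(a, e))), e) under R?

cons(cons(cons(p(a), e), a), e)

1. cons(m(p(e), p(cons(cons(p(a), m(e, cons(cons(e, e), e), e)), a)), cons(p(cons(a, a)), cons(a, e))), e)  →  cons(cons(cons(p(a), m(e, cons(cons(e, e), e), e)), a), e)   [R2 at 1]
2. cons(cons(cons(p(a), m(e, cons(cons(e, e), e), e)), a), e)  →  cons(cons(cons(p(a), e), a), e)   [R3 at 1.1.2]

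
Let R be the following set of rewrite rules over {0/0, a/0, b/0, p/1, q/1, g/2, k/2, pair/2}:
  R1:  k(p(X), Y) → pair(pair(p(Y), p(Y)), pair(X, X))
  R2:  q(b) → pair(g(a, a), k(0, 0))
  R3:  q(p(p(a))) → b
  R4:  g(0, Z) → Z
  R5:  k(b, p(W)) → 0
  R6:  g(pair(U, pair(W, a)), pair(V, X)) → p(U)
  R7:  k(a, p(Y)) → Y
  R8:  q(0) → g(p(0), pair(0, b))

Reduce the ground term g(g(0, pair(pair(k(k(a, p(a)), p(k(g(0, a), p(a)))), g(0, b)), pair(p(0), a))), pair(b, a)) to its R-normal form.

p(pair(a, b))

1. g(g(0, pair(pair(k(k(a, p(a)), p(k(g(0, a), p(a)))), g(0, b)), pair(p(0), a))), pair(b, a))  →  g(pair(pair(k(k(a, p(a)), p(k(g(0, a), p(a)))), g(0, b)), pair(p(0), a)), pair(b, a))   [R4 at 1]
2. g(pair(pair(k(k(a, p(a)), p(k(g(0, a), p(a)))), g(0, b)), pair(p(0), a)), pair(b, a))  →  p(pair(k(k(a, p(a)), p(k(g(0, a), p(a)))), g(0, b)))   [R6 at ε]
3. p(pair(k(k(a, p(a)), p(k(g(0, a), p(a)))), g(0, b)))  →  p(pair(k(a, p(k(g(0, a), p(a)))), g(0, b)))   [R7 at 1.1.1]
4. p(pair(k(a, p(k(g(0, a), p(a)))), g(0, b)))  →  p(pair(k(g(0, a), p(a)), g(0, b)))   [R7 at 1.1]
5. p(pair(k(g(0, a), p(a)), g(0, b)))  →  p(pair(k(a, p(a)), g(0, b)))   [R4 at 1.1.1]
6. p(pair(k(a, p(a)), g(0, b)))  →  p(pair(a, g(0, b)))   [R7 at 1.1]
7. p(pair(a, g(0, b)))  →  p(pair(a, b))   [R4 at 1.2]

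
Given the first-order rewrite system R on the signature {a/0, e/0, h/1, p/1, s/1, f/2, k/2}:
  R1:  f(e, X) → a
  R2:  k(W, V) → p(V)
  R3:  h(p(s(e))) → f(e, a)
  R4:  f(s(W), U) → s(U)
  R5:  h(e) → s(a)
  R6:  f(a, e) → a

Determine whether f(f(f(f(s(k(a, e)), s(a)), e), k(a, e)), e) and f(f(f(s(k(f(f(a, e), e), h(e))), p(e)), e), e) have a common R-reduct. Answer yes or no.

Reduce t₁ = f(f(f(f(s(k(a, e)), s(a)), e), k(a, e)), e):
1. f(f(f(f(s(k(a, e)), s(a)), e), k(a, e)), e)  →  f(f(f(s(s(a)), e), k(a, e)), e)   [R4 at 1.1.1]
2. f(f(f(s(s(a)), e), k(a, e)), e)  →  f(f(s(e), k(a, e)), e)   [R4 at 1.1]
3. f(f(s(e), k(a, e)), e)  →  f(s(k(a, e)), e)   [R4 at 1]
4. f(s(k(a, e)), e)  →  s(e)   [R4 at ε]

Reduce t₂ = f(f(f(s(k(f(f(a, e), e), h(e))), p(e)), e), e):
1. f(f(f(s(k(f(f(a, e), e), h(e))), p(e)), e), e)  →  f(f(s(p(e)), e), e)   [R4 at 1.1]
2. f(f(s(p(e)), e), e)  →  f(s(e), e)   [R4 at 1]
3. f(s(e), e)  →  s(e)   [R4 at ε]

yes — NF(t₁) = s(e), NF(t₂) = s(e)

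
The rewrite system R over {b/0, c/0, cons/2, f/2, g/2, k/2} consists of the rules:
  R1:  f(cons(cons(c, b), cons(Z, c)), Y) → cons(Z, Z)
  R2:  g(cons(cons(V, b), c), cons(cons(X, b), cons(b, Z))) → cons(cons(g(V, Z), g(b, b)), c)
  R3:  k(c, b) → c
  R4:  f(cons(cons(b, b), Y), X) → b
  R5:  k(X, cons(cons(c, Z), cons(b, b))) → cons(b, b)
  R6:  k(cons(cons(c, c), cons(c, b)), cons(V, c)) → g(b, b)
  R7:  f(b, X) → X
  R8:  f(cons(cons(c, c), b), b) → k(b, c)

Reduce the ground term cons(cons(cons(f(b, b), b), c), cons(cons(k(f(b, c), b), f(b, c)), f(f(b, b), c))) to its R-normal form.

cons(cons(cons(b, b), c), cons(cons(c, c), c))

1. cons(cons(cons(f(b, b), b), c), cons(cons(k(f(b, c), b), f(b, c)), f(f(b, b), c)))  →  cons(cons(cons(b, b), c), cons(cons(k(f(b, c), b), f(b, c)), f(f(b, b), c)))   [R7 at 1.1.1]
2. cons(cons(cons(b, b), c), cons(cons(k(f(b, c), b), f(b, c)), f(f(b, b), c)))  →  cons(cons(cons(b, b), c), cons(cons(k(c, b), f(b, c)), f(f(b, b), c)))   [R7 at 2.1.1.1]
3. cons(cons(cons(b, b), c), cons(cons(k(c, b), f(b, c)), f(f(b, b), c)))  →  cons(cons(cons(b, b), c), cons(cons(c, f(b, c)), f(f(b, b), c)))   [R3 at 2.1.1]
4. cons(cons(cons(b, b), c), cons(cons(c, f(b, c)), f(f(b, b), c)))  →  cons(cons(cons(b, b), c), cons(cons(c, c), f(f(b, b), c)))   [R7 at 2.1.2]
5. cons(cons(cons(b, b), c), cons(cons(c, c), f(f(b, b), c)))  →  cons(cons(cons(b, b), c), cons(cons(c, c), f(b, c)))   [R7 at 2.2.1]
6. cons(cons(cons(b, b), c), cons(cons(c, c), f(b, c)))  →  cons(cons(cons(b, b), c), cons(cons(c, c), c))   [R7 at 2.2]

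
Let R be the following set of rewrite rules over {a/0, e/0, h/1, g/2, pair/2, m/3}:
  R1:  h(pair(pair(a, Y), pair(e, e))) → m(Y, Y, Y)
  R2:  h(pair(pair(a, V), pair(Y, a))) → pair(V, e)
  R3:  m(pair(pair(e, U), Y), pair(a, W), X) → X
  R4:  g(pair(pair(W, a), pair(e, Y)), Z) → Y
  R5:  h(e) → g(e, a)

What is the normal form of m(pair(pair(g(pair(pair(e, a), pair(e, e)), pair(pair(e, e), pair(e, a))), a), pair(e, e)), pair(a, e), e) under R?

e

1. m(pair(pair(g(pair(pair(e, a), pair(e, e)), pair(pair(e, e), pair(e, a))), a), pair(e, e)), pair(a, e), e)  →  m(pair(pair(e, a), pair(e, e)), pair(a, e), e)   [R4 at 1.1.1]
2. m(pair(pair(e, a), pair(e, e)), pair(a, e), e)  →  e   [R3 at ε]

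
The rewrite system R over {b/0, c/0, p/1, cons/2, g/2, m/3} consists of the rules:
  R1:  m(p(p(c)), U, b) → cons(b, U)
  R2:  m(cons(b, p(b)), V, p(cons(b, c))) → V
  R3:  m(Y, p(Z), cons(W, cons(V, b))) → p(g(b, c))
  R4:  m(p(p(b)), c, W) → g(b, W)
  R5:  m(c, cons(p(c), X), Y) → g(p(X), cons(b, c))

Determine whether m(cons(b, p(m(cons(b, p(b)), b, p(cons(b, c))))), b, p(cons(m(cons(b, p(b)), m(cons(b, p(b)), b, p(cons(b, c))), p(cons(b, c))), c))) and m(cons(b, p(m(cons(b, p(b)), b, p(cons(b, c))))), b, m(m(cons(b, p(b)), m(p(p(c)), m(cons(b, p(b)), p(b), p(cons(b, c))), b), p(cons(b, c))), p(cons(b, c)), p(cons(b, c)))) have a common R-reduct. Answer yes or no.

Reduce t₁ = m(cons(b, p(m(cons(b, p(b)), b, p(cons(b, c))))), b, p(cons(m(cons(b, p(b)), m(cons(b, p(b)), b, p(cons(b, c))), p(cons(b, c))), c))):
1. m(cons(b, p(m(cons(b, p(b)), b, p(cons(b, c))))), b, p(cons(m(cons(b, p(b)), m(cons(b, p(b)), b, p(cons(b, c))), p(cons(b, c))), c)))  →  m(cons(b, p(b)), b, p(cons(m(cons(b, p(b)), m(cons(b, p(b)), b, p(cons(b, c))), p(cons(b, c))), c)))   [R2 at 1.2.1]
2. m(cons(b, p(b)), b, p(cons(m(cons(b, p(b)), m(cons(b, p(b)), b, p(cons(b, c))), p(cons(b, c))), c)))  →  m(cons(b, p(b)), b, p(cons(m(cons(b, p(b)), b, p(cons(b, c))), c)))   [R2 at 3.1.1]
3. m(cons(b, p(b)), b, p(cons(m(cons(b, p(b)), b, p(cons(b, c))), c)))  →  m(cons(b, p(b)), b, p(cons(b, c)))   [R2 at 3.1.1]
4. m(cons(b, p(b)), b, p(cons(b, c)))  →  b   [R2 at ε]

Reduce t₂ = m(cons(b, p(m(cons(b, p(b)), b, p(cons(b, c))))), b, m(m(cons(b, p(b)), m(p(p(c)), m(cons(b, p(b)), p(b), p(cons(b, c))), b), p(cons(b, c))), p(cons(b, c)), p(cons(b, c)))):
1. m(cons(b, p(m(cons(b, p(b)), b, p(cons(b, c))))), b, m(m(cons(b, p(b)), m(p(p(c)), m(cons(b, p(b)), p(b), p(cons(b, c))), b), p(cons(b, c))), p(cons(b, c)), p(cons(b, c))))  →  m(cons(b, p(b)), b, m(m(cons(b, p(b)), m(p(p(c)), m(cons(b, p(b)), p(b), p(cons(b, c))), b), p(cons(b, c))), p(cons(b, c)), p(cons(b, c))))   [R2 at 1.2.1]
2. m(cons(b, p(b)), b, m(m(cons(b, p(b)), m(p(p(c)), m(cons(b, p(b)), p(b), p(cons(b, c))), b), p(cons(b, c))), p(cons(b, c)), p(cons(b, c))))  →  m(cons(b, p(b)), b, m(m(p(p(c)), m(cons(b, p(b)), p(b), p(cons(b, c))), b), p(cons(b, c)), p(cons(b, c))))   [R2 at 3.1]
3. m(cons(b, p(b)), b, m(m(p(p(c)), m(cons(b, p(b)), p(b), p(cons(b, c))), b), p(cons(b, c)), p(cons(b, c))))  →  m(cons(b, p(b)), b, m(cons(b, m(cons(b, p(b)), p(b), p(cons(b, c)))), p(cons(b, c)), p(cons(b, c))))   [R1 at 3.1]
4. m(cons(b, p(b)), b, m(cons(b, m(cons(b, p(b)), p(b), p(cons(b, c)))), p(cons(b, c)), p(cons(b, c))))  →  m(cons(b, p(b)), b, m(cons(b, p(b)), p(cons(b, c)), p(cons(b, c))))   [R2 at 3.1.2]
5. m(cons(b, p(b)), b, m(cons(b, p(b)), p(cons(b, c)), p(cons(b, c))))  →  m(cons(b, p(b)), b, p(cons(b, c)))   [R2 at 3]
6. m(cons(b, p(b)), b, p(cons(b, c)))  →  b   [R2 at ε]

yes — NF(t₁) = b, NF(t₂) = b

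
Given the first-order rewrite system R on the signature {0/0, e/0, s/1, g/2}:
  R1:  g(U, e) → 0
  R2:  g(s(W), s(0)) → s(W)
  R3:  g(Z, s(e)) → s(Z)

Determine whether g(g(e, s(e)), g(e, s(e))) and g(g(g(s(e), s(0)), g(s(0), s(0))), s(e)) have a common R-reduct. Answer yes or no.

yes — NF(t₁) = s(s(e)), NF(t₂) = s(s(e))

Reduce t₁ = g(g(e, s(e)), g(e, s(e))):
1. g(g(e, s(e)), g(e, s(e)))  →  g(s(e), g(e, s(e)))   [R3 at 1]
2. g(s(e), g(e, s(e)))  →  g(s(e), s(e))   [R3 at 2]
3. g(s(e), s(e))  →  s(s(e))   [R3 at ε]

Reduce t₂ = g(g(g(s(e), s(0)), g(s(0), s(0))), s(e)):
1. g(g(g(s(e), s(0)), g(s(0), s(0))), s(e))  →  s(g(g(s(e), s(0)), g(s(0), s(0))))   [R3 at ε]
2. s(g(g(s(e), s(0)), g(s(0), s(0))))  →  s(g(s(e), g(s(0), s(0))))   [R2 at 1.1]
3. s(g(s(e), g(s(0), s(0))))  →  s(g(s(e), s(0)))   [R2 at 1.2]
4. s(g(s(e), s(0)))  →  s(s(e))   [R2 at 1]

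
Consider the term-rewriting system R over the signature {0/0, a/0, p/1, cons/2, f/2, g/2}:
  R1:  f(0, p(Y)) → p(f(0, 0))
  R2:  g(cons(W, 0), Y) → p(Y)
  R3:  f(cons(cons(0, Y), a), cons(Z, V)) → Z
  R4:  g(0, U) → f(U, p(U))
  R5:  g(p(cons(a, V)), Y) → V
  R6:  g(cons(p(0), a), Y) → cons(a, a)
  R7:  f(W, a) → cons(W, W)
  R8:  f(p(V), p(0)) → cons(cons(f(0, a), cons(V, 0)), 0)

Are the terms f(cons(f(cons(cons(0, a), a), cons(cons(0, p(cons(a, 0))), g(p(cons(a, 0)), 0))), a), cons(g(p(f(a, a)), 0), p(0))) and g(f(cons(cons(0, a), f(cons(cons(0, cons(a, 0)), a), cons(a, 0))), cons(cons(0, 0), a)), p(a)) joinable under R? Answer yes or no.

no — NF(t₁) = a, NF(t₂) = p(p(a))

Reduce t₁ = f(cons(f(cons(cons(0, a), a), cons(cons(0, p(cons(a, 0))), g(p(cons(a, 0)), 0))), a), cons(g(p(f(a, a)), 0), p(0))):
1. f(cons(f(cons(cons(0, a), a), cons(cons(0, p(cons(a, 0))), g(p(cons(a, 0)), 0))), a), cons(g(p(f(a, a)), 0), p(0)))  →  f(cons(cons(0, p(cons(a, 0))), a), cons(g(p(f(a, a)), 0), p(0)))   [R3 at 1.1]
2. f(cons(cons(0, p(cons(a, 0))), a), cons(g(p(f(a, a)), 0), p(0)))  →  g(p(f(a, a)), 0)   [R3 at ε]
3. g(p(f(a, a)), 0)  →  g(p(cons(a, a)), 0)   [R7 at 1.1]
4. g(p(cons(a, a)), 0)  →  a   [R5 at ε]

Reduce t₂ = g(f(cons(cons(0, a), f(cons(cons(0, cons(a, 0)), a), cons(a, 0))), cons(cons(0, 0), a)), p(a)):
1. g(f(cons(cons(0, a), f(cons(cons(0, cons(a, 0)), a), cons(a, 0))), cons(cons(0, 0), a)), p(a))  →  g(f(cons(cons(0, a), a), cons(cons(0, 0), a)), p(a))   [R3 at 1.1.2]
2. g(f(cons(cons(0, a), a), cons(cons(0, 0), a)), p(a))  →  g(cons(0, 0), p(a))   [R3 at 1]
3. g(cons(0, 0), p(a))  →  p(p(a))   [R2 at ε]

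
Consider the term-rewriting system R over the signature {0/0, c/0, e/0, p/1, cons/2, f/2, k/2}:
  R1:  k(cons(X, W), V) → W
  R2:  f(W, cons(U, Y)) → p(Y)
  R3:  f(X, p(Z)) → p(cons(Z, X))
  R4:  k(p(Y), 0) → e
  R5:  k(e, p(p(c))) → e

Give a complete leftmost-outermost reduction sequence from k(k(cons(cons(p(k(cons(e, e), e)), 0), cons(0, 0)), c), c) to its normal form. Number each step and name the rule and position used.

0

1. k(k(cons(cons(p(k(cons(e, e), e)), 0), cons(0, 0)), c), c)  →  k(cons(0, 0), c)   [R1 at 1]
2. k(cons(0, 0), c)  →  0   [R1 at ε]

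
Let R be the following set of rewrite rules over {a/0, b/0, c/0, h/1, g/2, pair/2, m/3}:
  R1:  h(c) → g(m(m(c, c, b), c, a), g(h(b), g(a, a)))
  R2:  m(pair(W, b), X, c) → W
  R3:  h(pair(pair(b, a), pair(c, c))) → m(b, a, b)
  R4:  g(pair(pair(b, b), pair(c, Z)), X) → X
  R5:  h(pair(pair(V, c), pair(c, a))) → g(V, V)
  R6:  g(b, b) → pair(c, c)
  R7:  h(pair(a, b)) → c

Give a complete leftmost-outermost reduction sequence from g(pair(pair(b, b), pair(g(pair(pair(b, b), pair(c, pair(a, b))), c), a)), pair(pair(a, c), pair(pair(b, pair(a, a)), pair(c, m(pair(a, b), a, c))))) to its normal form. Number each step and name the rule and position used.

pair(pair(a, c), pair(pair(b, pair(a, a)), pair(c, a)))

1. g(pair(pair(b, b), pair(g(pair(pair(b, b), pair(c, pair(a, b))), c), a)), pair(pair(a, c), pair(pair(b, pair(a, a)), pair(c, m(pair(a, b), a, c)))))  →  g(pair(pair(b, b), pair(c, a)), pair(pair(a, c), pair(pair(b, pair(a, a)), pair(c, m(pair(a, b), a, c)))))   [R4 at 1.2.1]
2. g(pair(pair(b, b), pair(c, a)), pair(pair(a, c), pair(pair(b, pair(a, a)), pair(c, m(pair(a, b), a, c)))))  →  pair(pair(a, c), pair(pair(b, pair(a, a)), pair(c, m(pair(a, b), a, c))))   [R4 at ε]
3. pair(pair(a, c), pair(pair(b, pair(a, a)), pair(c, m(pair(a, b), a, c))))  →  pair(pair(a, c), pair(pair(b, pair(a, a)), pair(c, a)))   [R2 at 2.2.2]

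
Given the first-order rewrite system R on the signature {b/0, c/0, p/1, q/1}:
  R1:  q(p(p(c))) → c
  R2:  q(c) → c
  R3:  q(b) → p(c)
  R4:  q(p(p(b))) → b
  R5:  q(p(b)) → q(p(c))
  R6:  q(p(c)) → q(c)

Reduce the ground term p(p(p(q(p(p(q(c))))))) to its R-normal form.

p(p(p(c)))

1. p(p(p(q(p(p(q(c)))))))  →  p(p(p(q(p(p(c))))))   [R2 at 1.1.1.1.1.1]
2. p(p(p(q(p(p(c))))))  →  p(p(p(c)))   [R1 at 1.1.1]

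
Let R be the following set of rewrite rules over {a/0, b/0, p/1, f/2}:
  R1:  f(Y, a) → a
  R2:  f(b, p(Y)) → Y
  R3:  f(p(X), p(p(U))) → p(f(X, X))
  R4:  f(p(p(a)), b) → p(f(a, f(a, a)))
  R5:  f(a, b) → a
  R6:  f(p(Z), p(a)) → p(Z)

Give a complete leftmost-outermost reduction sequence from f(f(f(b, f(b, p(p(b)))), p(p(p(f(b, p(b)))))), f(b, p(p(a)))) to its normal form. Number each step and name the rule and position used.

1. f(f(f(b, f(b, p(p(b)))), p(p(p(f(b, p(b)))))), f(b, p(p(a))))  →  f(f(f(b, p(b)), p(p(p(f(b, p(b)))))), f(b, p(p(a))))   [R2 at 1.1.2]
2. f(f(f(b, p(b)), p(p(p(f(b, p(b)))))), f(b, p(p(a))))  →  f(f(b, p(p(p(f(b, p(b)))))), f(b, p(p(a))))   [R2 at 1.1]
3. f(f(b, p(p(p(f(b, p(b)))))), f(b, p(p(a))))  →  f(p(p(f(b, p(b)))), f(b, p(p(a))))   [R2 at 1]
4. f(p(p(f(b, p(b)))), f(b, p(p(a))))  →  f(p(p(b)), f(b, p(p(a))))   [R2 at 1.1.1]
5. f(p(p(b)), f(b, p(p(a))))  →  f(p(p(b)), p(a))   [R2 at 2]
6. f(p(p(b)), p(a))  →  p(p(b))   [R6 at ε]

p(p(b))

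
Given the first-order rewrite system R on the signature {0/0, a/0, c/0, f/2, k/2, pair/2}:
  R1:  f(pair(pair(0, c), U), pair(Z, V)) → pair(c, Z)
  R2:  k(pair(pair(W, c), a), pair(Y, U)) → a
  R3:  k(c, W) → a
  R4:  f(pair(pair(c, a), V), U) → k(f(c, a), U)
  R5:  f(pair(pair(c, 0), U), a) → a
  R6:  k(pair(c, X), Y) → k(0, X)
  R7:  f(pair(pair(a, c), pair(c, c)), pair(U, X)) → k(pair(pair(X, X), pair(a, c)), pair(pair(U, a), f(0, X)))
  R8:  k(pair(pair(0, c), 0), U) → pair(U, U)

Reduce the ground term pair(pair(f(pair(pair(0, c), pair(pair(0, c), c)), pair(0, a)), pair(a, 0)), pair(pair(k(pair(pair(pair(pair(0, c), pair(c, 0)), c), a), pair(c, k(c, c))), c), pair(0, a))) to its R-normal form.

pair(pair(pair(c, 0), pair(a, 0)), pair(pair(a, c), pair(0, a)))

1. pair(pair(f(pair(pair(0, c), pair(pair(0, c), c)), pair(0, a)), pair(a, 0)), pair(pair(k(pair(pair(pair(pair(0, c), pair(c, 0)), c), a), pair(c, k(c, c))), c), pair(0, a)))  →  pair(pair(pair(c, 0), pair(a, 0)), pair(pair(k(pair(pair(pair(pair(0, c), pair(c, 0)), c), a), pair(c, k(c, c))), c), pair(0, a)))   [R1 at 1.1]
2. pair(pair(pair(c, 0), pair(a, 0)), pair(pair(k(pair(pair(pair(pair(0, c), pair(c, 0)), c), a), pair(c, k(c, c))), c), pair(0, a)))  →  pair(pair(pair(c, 0), pair(a, 0)), pair(pair(a, c), pair(0, a)))   [R2 at 2.1.1]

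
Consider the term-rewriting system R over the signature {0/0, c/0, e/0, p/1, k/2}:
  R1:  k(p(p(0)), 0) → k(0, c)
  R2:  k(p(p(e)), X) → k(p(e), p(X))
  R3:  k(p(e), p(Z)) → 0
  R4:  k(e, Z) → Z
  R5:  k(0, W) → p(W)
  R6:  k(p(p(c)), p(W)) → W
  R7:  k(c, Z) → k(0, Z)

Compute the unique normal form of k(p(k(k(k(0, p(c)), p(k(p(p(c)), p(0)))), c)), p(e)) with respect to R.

e

1. k(p(k(k(k(0, p(c)), p(k(p(p(c)), p(0)))), c)), p(e))  →  k(p(k(k(p(p(c)), p(k(p(p(c)), p(0)))), c)), p(e))   [R5 at 1.1.1.1]
2. k(p(k(k(p(p(c)), p(k(p(p(c)), p(0)))), c)), p(e))  →  k(p(k(k(p(p(c)), p(0)), c)), p(e))   [R6 at 1.1.1]
3. k(p(k(k(p(p(c)), p(0)), c)), p(e))  →  k(p(k(0, c)), p(e))   [R6 at 1.1.1]
4. k(p(k(0, c)), p(e))  →  k(p(p(c)), p(e))   [R5 at 1.1]
5. k(p(p(c)), p(e))  →  e   [R6 at ε]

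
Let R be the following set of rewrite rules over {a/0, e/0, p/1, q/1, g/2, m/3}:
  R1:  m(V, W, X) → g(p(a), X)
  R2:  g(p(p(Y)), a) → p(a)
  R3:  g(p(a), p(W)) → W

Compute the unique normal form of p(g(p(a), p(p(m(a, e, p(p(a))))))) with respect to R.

1. p(g(p(a), p(p(m(a, e, p(p(a)))))))  →  p(p(m(a, e, p(p(a)))))   [R3 at 1]
2. p(p(m(a, e, p(p(a)))))  →  p(p(g(p(a), p(p(a)))))   [R1 at 1.1]
3. p(p(g(p(a), p(p(a)))))  →  p(p(p(a)))   [R3 at 1.1]

p(p(p(a)))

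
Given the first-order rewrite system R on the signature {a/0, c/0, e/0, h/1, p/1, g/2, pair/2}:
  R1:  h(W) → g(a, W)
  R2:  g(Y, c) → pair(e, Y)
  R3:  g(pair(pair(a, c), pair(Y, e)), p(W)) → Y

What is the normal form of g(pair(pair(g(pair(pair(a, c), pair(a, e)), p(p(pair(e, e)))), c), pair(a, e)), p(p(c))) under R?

1. g(pair(pair(g(pair(pair(a, c), pair(a, e)), p(p(pair(e, e)))), c), pair(a, e)), p(p(c)))  →  g(pair(pair(a, c), pair(a, e)), p(p(c)))   [R3 at 1.1.1]
2. g(pair(pair(a, c), pair(a, e)), p(p(c)))  →  a   [R3 at ε]

a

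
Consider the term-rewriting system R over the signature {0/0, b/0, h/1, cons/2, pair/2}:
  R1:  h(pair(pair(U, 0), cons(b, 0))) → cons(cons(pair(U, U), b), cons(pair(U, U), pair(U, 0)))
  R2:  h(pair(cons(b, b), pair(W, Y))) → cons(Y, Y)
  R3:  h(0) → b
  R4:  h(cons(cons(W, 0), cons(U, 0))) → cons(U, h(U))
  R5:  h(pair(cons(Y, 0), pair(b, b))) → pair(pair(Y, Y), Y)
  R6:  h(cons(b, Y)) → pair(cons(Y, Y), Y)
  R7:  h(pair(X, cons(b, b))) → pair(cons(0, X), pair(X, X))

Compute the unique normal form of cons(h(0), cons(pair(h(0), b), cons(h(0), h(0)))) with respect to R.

cons(b, cons(pair(b, b), cons(b, b)))

1. cons(h(0), cons(pair(h(0), b), cons(h(0), h(0))))  →  cons(b, cons(pair(h(0), b), cons(h(0), h(0))))   [R3 at 1]
2. cons(b, cons(pair(h(0), b), cons(h(0), h(0))))  →  cons(b, cons(pair(b, b), cons(h(0), h(0))))   [R3 at 2.1.1]
3. cons(b, cons(pair(b, b), cons(h(0), h(0))))  →  cons(b, cons(pair(b, b), cons(b, h(0))))   [R3 at 2.2.1]
4. cons(b, cons(pair(b, b), cons(b, h(0))))  →  cons(b, cons(pair(b, b), cons(b, b)))   [R3 at 2.2.2]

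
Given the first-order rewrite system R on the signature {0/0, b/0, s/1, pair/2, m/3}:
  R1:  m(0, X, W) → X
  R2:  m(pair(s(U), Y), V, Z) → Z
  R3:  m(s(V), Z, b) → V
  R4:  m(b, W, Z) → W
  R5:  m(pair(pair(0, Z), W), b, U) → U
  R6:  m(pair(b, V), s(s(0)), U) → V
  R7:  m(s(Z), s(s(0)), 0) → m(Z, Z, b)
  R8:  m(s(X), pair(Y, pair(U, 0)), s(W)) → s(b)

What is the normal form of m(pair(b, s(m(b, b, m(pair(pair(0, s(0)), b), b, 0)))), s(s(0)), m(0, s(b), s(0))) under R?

1. m(pair(b, s(m(b, b, m(pair(pair(0, s(0)), b), b, 0)))), s(s(0)), m(0, s(b), s(0)))  →  s(m(b, b, m(pair(pair(0, s(0)), b), b, 0)))   [R6 at ε]
2. s(m(b, b, m(pair(pair(0, s(0)), b), b, 0)))  →  s(b)   [R4 at 1]

s(b)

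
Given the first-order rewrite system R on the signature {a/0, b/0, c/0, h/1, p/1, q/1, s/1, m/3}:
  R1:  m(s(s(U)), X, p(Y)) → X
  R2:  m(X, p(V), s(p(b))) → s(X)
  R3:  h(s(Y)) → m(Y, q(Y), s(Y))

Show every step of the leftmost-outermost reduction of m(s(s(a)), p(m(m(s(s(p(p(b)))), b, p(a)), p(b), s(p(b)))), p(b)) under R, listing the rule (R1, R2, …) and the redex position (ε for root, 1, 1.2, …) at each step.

1. m(s(s(a)), p(m(m(s(s(p(p(b)))), b, p(a)), p(b), s(p(b)))), p(b))  →  p(m(m(s(s(p(p(b)))), b, p(a)), p(b), s(p(b))))   [R1 at ε]
2. p(m(m(s(s(p(p(b)))), b, p(a)), p(b), s(p(b))))  →  p(s(m(s(s(p(p(b)))), b, p(a))))   [R2 at 1]
3. p(s(m(s(s(p(p(b)))), b, p(a))))  →  p(s(b))   [R1 at 1.1]

p(s(b))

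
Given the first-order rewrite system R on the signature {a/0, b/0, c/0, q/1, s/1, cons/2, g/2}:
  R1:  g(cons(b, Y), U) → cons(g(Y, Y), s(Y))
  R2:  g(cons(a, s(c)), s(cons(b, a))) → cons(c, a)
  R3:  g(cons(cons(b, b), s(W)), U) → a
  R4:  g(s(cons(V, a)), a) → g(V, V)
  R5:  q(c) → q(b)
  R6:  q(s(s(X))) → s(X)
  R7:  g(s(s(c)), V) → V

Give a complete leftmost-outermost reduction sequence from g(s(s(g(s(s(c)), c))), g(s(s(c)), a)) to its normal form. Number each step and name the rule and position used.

1. g(s(s(g(s(s(c)), c))), g(s(s(c)), a))  →  g(s(s(c)), g(s(s(c)), a))   [R7 at 1.1.1]
2. g(s(s(c)), g(s(s(c)), a))  →  g(s(s(c)), a)   [R7 at ε]
3. g(s(s(c)), a)  →  a   [R7 at ε]

a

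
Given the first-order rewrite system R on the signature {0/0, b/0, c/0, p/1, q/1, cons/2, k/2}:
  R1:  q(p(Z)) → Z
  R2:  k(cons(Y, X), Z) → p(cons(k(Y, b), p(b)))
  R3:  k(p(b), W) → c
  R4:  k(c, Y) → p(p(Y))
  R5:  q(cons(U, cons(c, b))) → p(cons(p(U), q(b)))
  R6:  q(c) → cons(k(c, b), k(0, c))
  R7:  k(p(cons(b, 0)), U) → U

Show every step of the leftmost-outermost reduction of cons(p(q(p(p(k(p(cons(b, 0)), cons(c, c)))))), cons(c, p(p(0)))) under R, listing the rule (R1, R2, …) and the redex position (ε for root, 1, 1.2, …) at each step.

1. cons(p(q(p(p(k(p(cons(b, 0)), cons(c, c)))))), cons(c, p(p(0))))  →  cons(p(p(k(p(cons(b, 0)), cons(c, c)))), cons(c, p(p(0))))   [R1 at 1.1]
2. cons(p(p(k(p(cons(b, 0)), cons(c, c)))), cons(c, p(p(0))))  →  cons(p(p(cons(c, c))), cons(c, p(p(0))))   [R7 at 1.1.1]

cons(p(p(cons(c, c))), cons(c, p(p(0))))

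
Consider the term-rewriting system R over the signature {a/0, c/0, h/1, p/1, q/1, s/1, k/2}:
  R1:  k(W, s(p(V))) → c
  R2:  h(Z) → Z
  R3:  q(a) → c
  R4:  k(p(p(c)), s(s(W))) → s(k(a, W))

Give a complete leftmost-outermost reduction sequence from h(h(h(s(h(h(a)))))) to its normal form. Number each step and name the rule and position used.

s(a)

1. h(h(h(s(h(h(a))))))  →  h(h(s(h(h(a)))))   [R2 at ε]
2. h(h(s(h(h(a)))))  →  h(s(h(h(a))))   [R2 at ε]
3. h(s(h(h(a))))  →  s(h(h(a)))   [R2 at ε]
4. s(h(h(a)))  →  s(h(a))   [R2 at 1]
5. s(h(a))  →  s(a)   [R2 at 1]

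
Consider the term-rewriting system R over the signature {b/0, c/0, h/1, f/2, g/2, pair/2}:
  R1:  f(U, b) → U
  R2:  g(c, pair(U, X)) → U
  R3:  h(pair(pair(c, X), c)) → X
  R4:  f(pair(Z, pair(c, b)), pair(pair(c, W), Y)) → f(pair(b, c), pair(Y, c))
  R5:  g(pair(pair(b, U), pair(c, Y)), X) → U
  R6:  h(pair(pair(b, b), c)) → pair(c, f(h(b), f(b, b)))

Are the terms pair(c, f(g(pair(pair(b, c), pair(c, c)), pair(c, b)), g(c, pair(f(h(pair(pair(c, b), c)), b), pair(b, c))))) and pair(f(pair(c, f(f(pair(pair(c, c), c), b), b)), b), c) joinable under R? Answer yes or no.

no — NF(t₁) = pair(c, c), NF(t₂) = pair(pair(c, pair(pair(c, c), c)), c)

Reduce t₁ = pair(c, f(g(pair(pair(b, c), pair(c, c)), pair(c, b)), g(c, pair(f(h(pair(pair(c, b), c)), b), pair(b, c))))):
1. pair(c, f(g(pair(pair(b, c), pair(c, c)), pair(c, b)), g(c, pair(f(h(pair(pair(c, b), c)), b), pair(b, c)))))  →  pair(c, f(c, g(c, pair(f(h(pair(pair(c, b), c)), b), pair(b, c)))))   [R5 at 2.1]
2. pair(c, f(c, g(c, pair(f(h(pair(pair(c, b), c)), b), pair(b, c)))))  →  pair(c, f(c, f(h(pair(pair(c, b), c)), b)))   [R2 at 2.2]
3. pair(c, f(c, f(h(pair(pair(c, b), c)), b)))  →  pair(c, f(c, h(pair(pair(c, b), c))))   [R1 at 2.2]
4. pair(c, f(c, h(pair(pair(c, b), c))))  →  pair(c, f(c, b))   [R3 at 2.2]
5. pair(c, f(c, b))  →  pair(c, c)   [R1 at 2]

Reduce t₂ = pair(f(pair(c, f(f(pair(pair(c, c), c), b), b)), b), c):
1. pair(f(pair(c, f(f(pair(pair(c, c), c), b), b)), b), c)  →  pair(pair(c, f(f(pair(pair(c, c), c), b), b)), c)   [R1 at 1]
2. pair(pair(c, f(f(pair(pair(c, c), c), b), b)), c)  →  pair(pair(c, f(pair(pair(c, c), c), b)), c)   [R1 at 1.2]
3. pair(pair(c, f(pair(pair(c, c), c), b)), c)  →  pair(pair(c, pair(pair(c, c), c)), c)   [R1 at 1.2]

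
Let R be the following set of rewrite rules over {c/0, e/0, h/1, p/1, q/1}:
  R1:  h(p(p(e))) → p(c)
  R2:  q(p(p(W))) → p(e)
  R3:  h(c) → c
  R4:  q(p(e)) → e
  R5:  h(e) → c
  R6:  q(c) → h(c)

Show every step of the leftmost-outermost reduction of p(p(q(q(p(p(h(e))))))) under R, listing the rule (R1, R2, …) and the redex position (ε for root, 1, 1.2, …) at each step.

1. p(p(q(q(p(p(h(e)))))))  →  p(p(q(p(e))))   [R2 at 1.1.1]
2. p(p(q(p(e))))  →  p(p(e))   [R4 at 1.1]

p(p(e))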